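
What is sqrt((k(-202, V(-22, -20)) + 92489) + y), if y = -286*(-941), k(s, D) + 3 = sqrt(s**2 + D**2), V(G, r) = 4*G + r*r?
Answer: sqrt(361612 + 2*sqrt(34537)) ≈ 601.65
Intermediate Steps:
V(G, r) = r**2 + 4*G (V(G, r) = 4*G + r**2 = r**2 + 4*G)
k(s, D) = -3 + sqrt(D**2 + s**2) (k(s, D) = -3 + sqrt(s**2 + D**2) = -3 + sqrt(D**2 + s**2))
y = 269126
sqrt((k(-202, V(-22, -20)) + 92489) + y) = sqrt(((-3 + sqrt(((-20)**2 + 4*(-22))**2 + (-202)**2)) + 92489) + 269126) = sqrt(((-3 + sqrt((400 - 88)**2 + 40804)) + 92489) + 269126) = sqrt(((-3 + sqrt(312**2 + 40804)) + 92489) + 269126) = sqrt(((-3 + sqrt(97344 + 40804)) + 92489) + 269126) = sqrt(((-3 + sqrt(138148)) + 92489) + 269126) = sqrt(((-3 + 2*sqrt(34537)) + 92489) + 269126) = sqrt((92486 + 2*sqrt(34537)) + 269126) = sqrt(361612 + 2*sqrt(34537))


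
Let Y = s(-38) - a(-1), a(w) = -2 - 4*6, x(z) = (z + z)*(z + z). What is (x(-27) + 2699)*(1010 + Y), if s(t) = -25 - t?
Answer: 5890135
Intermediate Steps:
x(z) = 4*z² (x(z) = (2*z)*(2*z) = 4*z²)
a(w) = -26 (a(w) = -2 - 24 = -26)
Y = 39 (Y = (-25 - 1*(-38)) - 1*(-26) = (-25 + 38) + 26 = 13 + 26 = 39)
(x(-27) + 2699)*(1010 + Y) = (4*(-27)² + 2699)*(1010 + 39) = (4*729 + 2699)*1049 = (2916 + 2699)*1049 = 5615*1049 = 5890135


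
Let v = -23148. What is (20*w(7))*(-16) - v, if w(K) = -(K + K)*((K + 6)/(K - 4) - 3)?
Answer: 87364/3 ≈ 29121.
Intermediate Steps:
w(K) = -2*K*(-3 + (6 + K)/(-4 + K)) (w(K) = -2*K*((6 + K)/(-4 + K) - 3) = -2*K*(-3 + (6 + K)/(-4 + K)))
(20*w(7))*(-16) - v = (20*(4*7*(-9 + 7)/(-4 + 7)))*(-16) - 1*(-23148) = (20*(4*7*(-2)/3))*(-16) + 23148 = (20*(4*7*(⅓)*(-2)))*(-16) + 23148 = (20*(-56/3))*(-16) + 23148 = -1120/3*(-16) + 23148 = 17920/3 + 23148 = 87364/3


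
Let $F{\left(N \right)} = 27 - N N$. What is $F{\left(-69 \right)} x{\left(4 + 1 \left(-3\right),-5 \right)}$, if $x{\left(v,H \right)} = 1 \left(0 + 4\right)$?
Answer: $-18936$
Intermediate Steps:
$x{\left(v,H \right)} = 4$ ($x{\left(v,H \right)} = 1 \cdot 4 = 4$)
$F{\left(N \right)} = 27 - N^{2}$
$F{\left(-69 \right)} x{\left(4 + 1 \left(-3\right),-5 \right)} = \left(27 - \left(-69\right)^{2}\right) 4 = \left(27 - 4761\right) 4 = \left(-4734\right) 4 = -18936$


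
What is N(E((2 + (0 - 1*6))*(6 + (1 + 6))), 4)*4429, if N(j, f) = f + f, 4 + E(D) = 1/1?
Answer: 35432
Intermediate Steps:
E(D) = -3 (E(D) = -4 + 1/1 = -4 + 1*1 = -4 + 1 = -3)
N(j, f) = 2*f
N(E((2 + (0 - 1*6))*(6 + (1 + 6))), 4)*4429 = (2*4)*4429 = 8*4429 = 35432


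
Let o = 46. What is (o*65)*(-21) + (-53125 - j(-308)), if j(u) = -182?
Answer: -115733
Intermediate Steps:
(o*65)*(-21) + (-53125 - j(-308)) = (46*65)*(-21) + (-53125 - 1*(-182)) = 2990*(-21) + (-53125 + 182) = -62790 - 52943 = -115733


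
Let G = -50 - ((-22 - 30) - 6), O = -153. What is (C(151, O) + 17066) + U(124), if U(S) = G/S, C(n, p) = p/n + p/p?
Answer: 79886186/4681 ≈ 17066.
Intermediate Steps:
C(n, p) = 1 + p/n (C(n, p) = p/n + 1 = 1 + p/n)
G = 8 (G = -50 - (-52 - 6) = -50 - 1*(-58) = -50 + 58 = 8)
U(S) = 8/S
(C(151, O) + 17066) + U(124) = ((151 - 153)/151 + 17066) + 8/124 = ((1/151)*(-2) + 17066) + 8*(1/124) = (-2/151 + 17066) + 2/31 = 2576964/151 + 2/31 = 79886186/4681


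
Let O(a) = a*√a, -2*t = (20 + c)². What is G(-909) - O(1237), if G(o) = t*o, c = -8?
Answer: 65448 - 1237*√1237 ≈ 21941.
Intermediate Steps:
t = -72 (t = -(20 - 8)²/2 = -½*12² = -½*144 = -72)
O(a) = a^(3/2)
G(o) = -72*o
G(-909) - O(1237) = -72*(-909) - 1237^(3/2) = 65448 - 1237*√1237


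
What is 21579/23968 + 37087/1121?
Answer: 913091275/26868128 ≈ 33.984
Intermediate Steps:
21579/23968 + 37087/1121 = 913091275/26868128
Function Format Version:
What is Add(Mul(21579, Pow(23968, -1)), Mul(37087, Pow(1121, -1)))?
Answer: Rational(913091275, 26868128) ≈ 33.984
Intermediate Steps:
Add(Mul(21579, Pow(23968, -1)), Mul(37087, Pow(1121, -1))) = Add(Mul(21579, Rational(1, 23968)), Mul(37087, Rational(1, 1121))) = Add(Rational(21579, 23968), Rational(37087, 1121)) = Rational(913091275, 26868128)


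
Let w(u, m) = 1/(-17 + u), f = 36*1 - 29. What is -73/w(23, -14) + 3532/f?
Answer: 466/7 ≈ 66.571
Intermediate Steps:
f = 7 (f = 36 - 29 = 7)
-73/w(23, -14) + 3532/f = -73/(1/(-17 + 23)) + 3532/7 = -73/(1/6) + 3532*(1/7) = -73/1/6 + 3532/7 = -73*6 + 3532/7 = -438 + 3532/7 = 466/7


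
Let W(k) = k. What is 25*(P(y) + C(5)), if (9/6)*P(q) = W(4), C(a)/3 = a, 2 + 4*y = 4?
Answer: 1325/3 ≈ 441.67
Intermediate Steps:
y = ½ (y = -½ + (¼)*4 = -½ + 1 = ½ ≈ 0.50000)
C(a) = 3*a
P(q) = 8/3 (P(q) = (⅔)*4 = 8/3)
25*(P(y) + C(5)) = 25*(8/3 + 3*5) = 25*(8/3 + 15) = 25*(53/3) = 1325/3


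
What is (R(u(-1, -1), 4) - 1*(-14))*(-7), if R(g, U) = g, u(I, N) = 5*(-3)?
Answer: 7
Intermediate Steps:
u(I, N) = -15
(R(u(-1, -1), 4) - 1*(-14))*(-7) = (-15 - 1*(-14))*(-7) = (-15 + 14)*(-7) = -1*(-7) = 7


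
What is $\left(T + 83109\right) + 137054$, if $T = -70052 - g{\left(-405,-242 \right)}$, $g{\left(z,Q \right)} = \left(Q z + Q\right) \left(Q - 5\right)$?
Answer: $24298807$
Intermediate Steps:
$g{\left(z,Q \right)} = \left(-5 + Q\right) \left(Q + Q z\right)$ ($g{\left(z,Q \right)} = \left(Q + Q z\right) \left(-5 + Q\right) = \left(-5 + Q\right) \left(Q + Q z\right)$)
$T = 24078644$ ($T = -70052 - - 242 \left(-5 - 242 - -2025 - -98010\right) = -70052 - - 242 \left(-5 - 242 + 2025 + 98010\right) = -70052 - \left(-242\right) 99788 = -70052 - -24148696 = -70052 + 24148696 = 24078644$)
$\left(T + 83109\right) + 137054 = \left(24078644 + 83109\right) + 137054 = 24161753 + 137054 = 24298807$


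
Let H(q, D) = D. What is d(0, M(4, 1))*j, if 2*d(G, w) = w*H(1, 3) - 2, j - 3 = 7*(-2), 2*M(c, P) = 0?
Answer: 11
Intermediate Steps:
M(c, P) = 0 (M(c, P) = (½)*0 = 0)
j = -11 (j = 3 + 7*(-2) = 3 - 14 = -11)
d(G, w) = -1 + 3*w/2 (d(G, w) = (w*3 - 2)/2 = (3*w - 2)/2 = (-2 + 3*w)/2 = -1 + 3*w/2)
d(0, M(4, 1))*j = (-1 + (3/2)*0)*(-11) = (-1 + 0)*(-11) = -1*(-11) = 11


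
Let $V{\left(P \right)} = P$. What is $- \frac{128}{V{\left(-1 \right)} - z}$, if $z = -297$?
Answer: $- \frac{16}{37} \approx -0.43243$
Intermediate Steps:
$- \frac{128}{V{\left(-1 \right)} - z} = - \frac{128}{-1 - -297} = - \frac{128}{-1 + 297} = - \frac{128}{296} = \left(-128\right) \frac{1}{296} = - \frac{16}{37}$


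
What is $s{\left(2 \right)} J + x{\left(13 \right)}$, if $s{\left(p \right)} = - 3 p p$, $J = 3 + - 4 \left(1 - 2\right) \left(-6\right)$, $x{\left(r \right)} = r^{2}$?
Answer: $421$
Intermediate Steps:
$J = -21$ ($J = 3 + \left(-4\right) \left(-1\right) \left(-6\right) = 3 + 4 \left(-6\right) = 3 - 24 = -21$)
$s{\left(p \right)} = - 3 p^{2}$
$s{\left(2 \right)} J + x{\left(13 \right)} = - 3 \cdot 2^{2} \left(-21\right) + 13^{2} = \left(-3\right) 4 \left(-21\right) + 169 = \left(-12\right) \left(-21\right) + 169 = 252 + 169 = 421$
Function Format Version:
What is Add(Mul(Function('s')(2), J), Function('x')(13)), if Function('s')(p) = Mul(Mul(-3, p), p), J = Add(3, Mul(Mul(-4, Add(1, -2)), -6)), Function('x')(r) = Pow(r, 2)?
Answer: 421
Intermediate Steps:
J = -21 (J = Add(3, Mul(Mul(-4, -1), -6)) = Add(3, Mul(4, -6)) = Add(3, -24) = -21)
Function('s')(p) = Mul(-3, Pow(p, 2))
Add(Mul(Function('s')(2), J), Function('x')(13)) = Add(Mul(Mul(-3, Pow(2, 2)), -21), Pow(13, 2)) = Add(Mul(Mul(-3, 4), -21), 169) = Add(Mul(-12, -21), 169) = Add(252, 169) = 421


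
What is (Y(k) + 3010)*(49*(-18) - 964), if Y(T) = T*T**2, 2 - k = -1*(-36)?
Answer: 66998724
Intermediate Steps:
k = -34 (k = 2 - (-1)*(-36) = 2 - 1*36 = 2 - 36 = -34)
Y(T) = T**3
(Y(k) + 3010)*(49*(-18) - 964) = ((-34)**3 + 3010)*(49*(-18) - 964) = (-39304 + 3010)*(-882 - 964) = -36294*(-1846) = 66998724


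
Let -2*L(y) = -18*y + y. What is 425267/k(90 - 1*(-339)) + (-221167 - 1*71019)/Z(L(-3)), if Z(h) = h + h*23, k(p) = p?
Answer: 64268533/43758 ≈ 1468.7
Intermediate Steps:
L(y) = 17*y/2 (L(y) = -(-18*y + y)/2 = -(-17)*y/2 = 17*y/2)
Z(h) = 24*h (Z(h) = h + 23*h = 24*h)
425267/k(90 - 1*(-339)) + (-221167 - 1*71019)/Z(L(-3)) = 425267/(90 - 1*(-339)) + (-221167 - 1*71019)/((24*((17/2)*(-3)))) = 425267/(90 + 339) + (-221167 - 71019)/((24*(-51/2))) = 425267/429 - 292186/(-612) = 425267*(1/429) - 292186*(-1/612) = 425267/429 + 146093/306 = 64268533/43758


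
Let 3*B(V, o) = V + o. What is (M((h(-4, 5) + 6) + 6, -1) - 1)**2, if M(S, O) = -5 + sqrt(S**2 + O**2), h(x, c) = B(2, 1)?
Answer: (6 - sqrt(170))**2 ≈ 49.539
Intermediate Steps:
B(V, o) = V/3 + o/3 (B(V, o) = (V + o)/3 = V/3 + o/3)
h(x, c) = 1 (h(x, c) = (1/3)*2 + (1/3)*1 = 2/3 + 1/3 = 1)
M(S, O) = -5 + sqrt(O**2 + S**2)
(M((h(-4, 5) + 6) + 6, -1) - 1)**2 = ((-5 + sqrt((-1)**2 + ((1 + 6) + 6)**2)) - 1)**2 = ((-5 + sqrt(1 + (7 + 6)**2)) - 1)**2 = ((-5 + sqrt(1 + 13**2)) - 1)**2 = ((-5 + sqrt(1 + 169)) - 1)**2 = ((-5 + sqrt(170)) - 1)**2 = (-6 + sqrt(170))**2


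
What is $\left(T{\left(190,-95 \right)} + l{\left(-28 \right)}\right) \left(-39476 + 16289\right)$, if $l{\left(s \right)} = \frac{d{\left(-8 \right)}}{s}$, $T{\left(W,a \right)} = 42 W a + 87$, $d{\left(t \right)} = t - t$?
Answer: $17576047431$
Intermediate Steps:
$d{\left(t \right)} = 0$
$T{\left(W,a \right)} = 87 + 42 W a$ ($T{\left(W,a \right)} = 42 W a + 87 = 87 + 42 W a$)
$l{\left(s \right)} = 0$ ($l{\left(s \right)} = \frac{0}{s} = 0$)
$\left(T{\left(190,-95 \right)} + l{\left(-28 \right)}\right) \left(-39476 + 16289\right) = \left(\left(87 + 42 \cdot 190 \left(-95\right)\right) + 0\right) \left(-39476 + 16289\right) = \left(\left(87 - 758100\right) + 0\right) \left(-23187\right) = \left(-758013 + 0\right) \left(-23187\right) = \left(-758013\right) \left(-23187\right) = 17576047431$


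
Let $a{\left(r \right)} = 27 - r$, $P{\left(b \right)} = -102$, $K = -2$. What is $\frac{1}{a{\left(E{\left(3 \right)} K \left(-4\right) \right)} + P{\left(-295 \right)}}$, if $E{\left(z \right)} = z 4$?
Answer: $- \frac{1}{171} \approx -0.005848$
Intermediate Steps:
$E{\left(z \right)} = 4 z$
$\frac{1}{a{\left(E{\left(3 \right)} K \left(-4\right) \right)} + P{\left(-295 \right)}} = \frac{1}{\left(27 - 4 \cdot 3 \left(-2\right) \left(-4\right)\right) - 102} = \frac{1}{\left(27 - 12 \left(-2\right) \left(-4\right)\right) - 102} = \frac{1}{\left(27 - \left(-24\right) \left(-4\right)\right) - 102} = \frac{1}{\left(27 - 96\right) - 102} = \frac{1}{-69 - 102} = \frac{1}{-171} = - \frac{1}{171}$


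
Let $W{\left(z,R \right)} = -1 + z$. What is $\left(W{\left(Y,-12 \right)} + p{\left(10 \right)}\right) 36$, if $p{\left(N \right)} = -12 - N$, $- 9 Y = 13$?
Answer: $-880$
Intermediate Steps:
$Y = - \frac{13}{9}$ ($Y = \left(- \frac{1}{9}\right) 13 = - \frac{13}{9} \approx -1.4444$)
$\left(W{\left(Y,-12 \right)} + p{\left(10 \right)}\right) 36 = \left(\left(-1 - \frac{13}{9}\right) - 22\right) 36 = \left(- \frac{22}{9} - 22\right) 36 = \left(- \frac{220}{9}\right) 36 = -880$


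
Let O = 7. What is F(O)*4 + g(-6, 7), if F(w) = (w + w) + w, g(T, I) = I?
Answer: 91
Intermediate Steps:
F(w) = 3*w (F(w) = 2*w + w = 3*w)
F(O)*4 + g(-6, 7) = (3*7)*4 + 7 = 21*4 + 7 = 84 + 7 = 91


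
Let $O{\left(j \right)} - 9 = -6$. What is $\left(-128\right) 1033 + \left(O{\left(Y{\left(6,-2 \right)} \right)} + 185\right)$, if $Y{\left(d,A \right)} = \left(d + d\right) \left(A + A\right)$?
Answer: $-132036$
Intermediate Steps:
$Y{\left(d,A \right)} = 4 A d$ ($Y{\left(d,A \right)} = 2 d 2 A = 4 A d$)
$O{\left(j \right)} = 3$ ($O{\left(j \right)} = 9 - 6 = 3$)
$\left(-128\right) 1033 + \left(O{\left(Y{\left(6,-2 \right)} \right)} + 185\right) = \left(-128\right) 1033 + \left(3 + 185\right) = -132224 + 188 = -132036$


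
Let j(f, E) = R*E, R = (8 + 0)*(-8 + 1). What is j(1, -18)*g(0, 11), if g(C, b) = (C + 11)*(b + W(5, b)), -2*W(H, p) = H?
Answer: 94248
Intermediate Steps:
W(H, p) = -H/2
g(C, b) = (11 + C)*(-5/2 + b) (g(C, b) = (C + 11)*(b - ½*5) = (11 + C)*(b - 5/2) = (11 + C)*(-5/2 + b))
R = -56 (R = 8*(-7) = -56)
j(f, E) = -56*E
j(1, -18)*g(0, 11) = (-56*(-18))*(-55/2 + 11*11 - 5/2*0 + 0*11) = 1008*(-55/2 + 121 + 0 + 0) = 1008*(187/2) = 94248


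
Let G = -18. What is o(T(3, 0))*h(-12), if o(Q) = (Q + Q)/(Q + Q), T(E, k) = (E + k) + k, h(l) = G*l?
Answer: 216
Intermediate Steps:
h(l) = -18*l
T(E, k) = E + 2*k
o(Q) = 1 (o(Q) = (2*Q)/((2*Q)) = (2*Q)*(1/(2*Q)) = 1)
o(T(3, 0))*h(-12) = 1*(-18*(-12)) = 1*216 = 216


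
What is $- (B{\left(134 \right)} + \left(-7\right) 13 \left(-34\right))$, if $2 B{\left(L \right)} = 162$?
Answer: $-3175$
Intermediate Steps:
$B{\left(L \right)} = 81$ ($B{\left(L \right)} = \frac{1}{2} \cdot 162 = 81$)
$- (B{\left(134 \right)} + \left(-7\right) 13 \left(-34\right)) = - (81 + \left(-7\right) 13 \left(-34\right)) = - (81 - -3094) = - (81 + 3094) = \left(-1\right) 3175 = -3175$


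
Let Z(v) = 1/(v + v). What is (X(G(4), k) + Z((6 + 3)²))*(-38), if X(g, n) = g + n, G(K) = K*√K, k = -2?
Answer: -18487/81 ≈ -228.23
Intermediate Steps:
G(K) = K^(3/2)
Z(v) = 1/(2*v)
(X(G(4), k) + Z((6 + 3)²))*(-38) = ((4^(3/2) - 2) + 1/(2*((6 + 3)²)))*(-38) = ((8 - 2) + 1/(2*(9²)))*(-38) = (6 + (½)/81)*(-38) = (6 + (½)*(1/81))*(-38) = (6 + 1/162)*(-38) = (973/162)*(-38) = -18487/81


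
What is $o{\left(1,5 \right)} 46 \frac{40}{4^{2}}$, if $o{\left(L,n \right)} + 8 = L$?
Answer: $-805$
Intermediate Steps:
$o{\left(L,n \right)} = -8 + L$
$o{\left(1,5 \right)} 46 \frac{40}{4^{2}} = \left(-8 + 1\right) 46 \frac{40}{4^{2}} = \left(-7\right) 46 \cdot \frac{40}{16} = - 322 \cdot 40 \cdot \frac{1}{16} = \left(-322\right) \frac{5}{2} = -805$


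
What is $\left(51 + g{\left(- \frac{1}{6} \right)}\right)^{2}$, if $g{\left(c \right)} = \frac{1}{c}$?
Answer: $2025$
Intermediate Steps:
$\left(51 + g{\left(- \frac{1}{6} \right)}\right)^{2} = \left(51 + \frac{1}{\left(-1\right) \frac{1}{6}}\right)^{2} = \left(51 + \frac{1}{- \frac{1}{6}}\right)^{2} = \left(51 - 6\right)^{2} = 45^{2} = 2025$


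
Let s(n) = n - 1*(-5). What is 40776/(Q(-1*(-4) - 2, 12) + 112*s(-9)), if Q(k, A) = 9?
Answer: -40776/439 ≈ -92.884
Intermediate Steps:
s(n) = 5 + n (s(n) = n + 5 = 5 + n)
40776/(Q(-1*(-4) - 2, 12) + 112*s(-9)) = 40776/(9 + 112*(5 - 9)) = 40776/(9 + 112*(-4)) = 40776/(9 - 448) = 40776/(-439) = 40776*(-1/439) = -40776/439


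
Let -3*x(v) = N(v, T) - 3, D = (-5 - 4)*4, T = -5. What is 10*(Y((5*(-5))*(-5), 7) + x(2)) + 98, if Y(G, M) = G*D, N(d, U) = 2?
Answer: -134696/3 ≈ -44899.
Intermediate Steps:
D = -36 (D = -9*4 = -36)
x(v) = 1/3 (x(v) = -(2 - 3)/3 = -1/3*(-1) = 1/3)
Y(G, M) = -36*G (Y(G, M) = G*(-36) = -36*G)
10*(Y((5*(-5))*(-5), 7) + x(2)) + 98 = 10*(-36*5*(-5)*(-5) + 1/3) + 98 = 10*(-(-900)*(-5) + 1/3) + 98 = 10*(-36*125 + 1/3) + 98 = 10*(-4500 + 1/3) + 98 = 10*(-13499/3) + 98 = -134990/3 + 98 = -134696/3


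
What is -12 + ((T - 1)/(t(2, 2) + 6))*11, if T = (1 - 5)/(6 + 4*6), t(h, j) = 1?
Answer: -1447/105 ≈ -13.781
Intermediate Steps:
T = -2/15 (T = -4/(6 + 24) = -4/30 = -4*1/30 = -2/15 ≈ -0.13333)
-12 + ((T - 1)/(t(2, 2) + 6))*11 = -12 + ((-2/15 - 1)/(1 + 6))*11 = -12 - 17/15/7*11 = -12 - 17/15*⅐*11 = -12 - 17/105*11 = -12 - 187/105 = -1447/105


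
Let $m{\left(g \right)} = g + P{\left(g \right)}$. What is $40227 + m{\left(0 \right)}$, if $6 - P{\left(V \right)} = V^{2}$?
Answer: $40233$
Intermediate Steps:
$P{\left(V \right)} = 6 - V^{2}$
$m{\left(g \right)} = 6 + g - g^{2}$ ($m{\left(g \right)} = g - \left(-6 + g^{2}\right) = 6 + g - g^{2}$)
$40227 + m{\left(0 \right)} = 40227 + \left(6 + 0 - 0^{2}\right) = 40227 + \left(6 + 0 - 0\right) = 40227 + \left(6 + 0 + 0\right) = 40227 + 6 = 40233$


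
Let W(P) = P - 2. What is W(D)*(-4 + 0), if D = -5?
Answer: 28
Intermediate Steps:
W(P) = -2 + P
W(D)*(-4 + 0) = (-2 - 5)*(-4 + 0) = -7*(-4) = 28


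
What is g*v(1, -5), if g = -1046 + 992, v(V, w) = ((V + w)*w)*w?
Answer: 5400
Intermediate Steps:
v(V, w) = w²*(V + w) (v(V, w) = (w*(V + w))*w = w²*(V + w))
g = -54
g*v(1, -5) = -54*(-5)²*(1 - 5) = -1350*(-4) = -54*(-100) = 5400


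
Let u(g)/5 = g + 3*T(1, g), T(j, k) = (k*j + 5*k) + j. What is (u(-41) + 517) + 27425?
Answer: 24062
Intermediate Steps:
T(j, k) = j + 5*k + j*k (T(j, k) = (j*k + 5*k) + j = (5*k + j*k) + j = j + 5*k + j*k)
u(g) = 15 + 95*g (u(g) = 5*(g + 3*(1 + 5*g + 1*g)) = 5*(g + 3*(1 + 5*g + g)) = 5*(g + 3*(1 + 6*g)) = 5*(g + (3 + 18*g)) = 5*(3 + 19*g) = 15 + 95*g)
(u(-41) + 517) + 27425 = ((15 + 95*(-41)) + 517) + 27425 = ((15 - 3895) + 517) + 27425 = (-3880 + 517) + 27425 = -3363 + 27425 = 24062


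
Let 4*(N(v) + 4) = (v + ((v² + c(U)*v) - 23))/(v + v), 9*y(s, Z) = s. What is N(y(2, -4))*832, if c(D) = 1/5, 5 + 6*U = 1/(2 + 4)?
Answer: -627484/45 ≈ -13944.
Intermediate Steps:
U = -29/36 (U = -⅚ + 1/(6*(2 + 4)) = -⅚ + (⅙)/6 = -⅚ + (⅙)*(⅙) = -⅚ + 1/36 = -29/36 ≈ -0.80556)
y(s, Z) = s/9
c(D) = ⅕ (c(D) = 1*(⅕) = ⅕)
N(v) = -4 + (-23 + v² + 6*v/5)/(8*v) (N(v) = -4 + ((v + ((v² + v/5) - 23))/(v + v))/4 = -4 + ((v + (-23 + v² + v/5))/((2*v)))/4 = -4 + ((-23 + v² + 6*v/5)*(1/(2*v)))/4 = -4 + ((-23 + v² + 6*v/5)/(2*v))/4 = -4 + (-23 + v² + 6*v/5)/(8*v))
N(y(2, -4))*832 = ((-115 + ((⅑)*2)*(-154 + 5*((⅑)*2)))/(40*(((⅑)*2))))*832 = ((-115 + 2*(-154 + 5*(2/9))/9)/(40*(2/9)))*832 = ((1/40)*(9/2)*(-115 + 2*(-154 + 10/9)/9))*832 = ((1/40)*(9/2)*(-115 + (2/9)*(-1376/9)))*832 = ((1/40)*(9/2)*(-115 - 2752/81))*832 = ((1/40)*(9/2)*(-12067/81))*832 = -12067/720*832 = -627484/45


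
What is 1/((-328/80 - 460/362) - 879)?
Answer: -1810/1600711 ≈ -0.0011307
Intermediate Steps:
1/((-328/80 - 460/362) - 879) = 1/((-328*1/80 - 460*1/362) - 879) = 1/((-41/10 - 230/181) - 879) = 1/(-9721/1810 - 879) = 1/(-1600711/1810) = -1810/1600711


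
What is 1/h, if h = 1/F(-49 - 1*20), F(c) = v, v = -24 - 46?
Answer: -70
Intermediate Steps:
v = -70
F(c) = -70
h = -1/70 (h = 1/(-70) = -1/70 ≈ -0.014286)
1/h = 1/(-1/70) = -70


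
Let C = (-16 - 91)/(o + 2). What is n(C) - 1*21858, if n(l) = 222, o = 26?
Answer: -21636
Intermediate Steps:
C = -107/28 (C = (-16 - 91)/(26 + 2) = -107/28 ≈ -3.8214)
n(C) - 1*21858 = 222 - 1*21858 = 222 - 21858 = -21636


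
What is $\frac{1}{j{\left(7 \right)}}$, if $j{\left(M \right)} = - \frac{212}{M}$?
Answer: $- \frac{7}{212} \approx -0.033019$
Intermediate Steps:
$\frac{1}{j{\left(7 \right)}} = \frac{1}{\left(-212\right) \frac{1}{7}} = \frac{1}{- \frac{212}{7}} = - \frac{7}{212}$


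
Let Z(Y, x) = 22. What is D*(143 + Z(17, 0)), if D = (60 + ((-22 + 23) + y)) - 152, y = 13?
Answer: -12870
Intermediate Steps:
D = -78 (D = (60 + ((-22 + 23) + 13)) - 152 = (60 + (1 + 13)) - 152 = (60 + 14) - 152 = 74 - 152 = -78)
D*(143 + Z(17, 0)) = -78*(143 + 22) = -78*165 = -12870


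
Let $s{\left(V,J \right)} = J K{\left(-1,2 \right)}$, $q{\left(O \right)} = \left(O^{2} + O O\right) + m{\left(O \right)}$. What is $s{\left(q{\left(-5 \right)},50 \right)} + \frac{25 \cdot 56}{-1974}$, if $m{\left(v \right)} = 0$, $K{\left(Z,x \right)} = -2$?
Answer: $- \frac{14200}{141} \approx -100.71$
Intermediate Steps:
$q{\left(O \right)} = 2 O^{2}$ ($q{\left(O \right)} = \left(O^{2} + O O\right) + 0 = \left(O^{2} + O^{2}\right) + 0 = 2 O^{2} + 0 = 2 O^{2}$)
$s{\left(V,J \right)} = - 2 J$ ($s{\left(V,J \right)} = J \left(-2\right) = - 2 J$)
$s{\left(q{\left(-5 \right)},50 \right)} + \frac{25 \cdot 56}{-1974} = \left(-2\right) 50 + \frac{25 \cdot 56}{-1974} = -100 + 1400 \left(- \frac{1}{1974}\right) = -100 - \frac{100}{141} = - \frac{14200}{141}$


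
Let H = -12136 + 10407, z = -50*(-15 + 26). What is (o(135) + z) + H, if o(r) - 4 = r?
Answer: -2140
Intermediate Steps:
z = -550 (z = -50*11 = -550)
o(r) = 4 + r
H = -1729
(o(135) + z) + H = ((4 + 135) - 550) - 1729 = (139 - 550) - 1729 = -411 - 1729 = -2140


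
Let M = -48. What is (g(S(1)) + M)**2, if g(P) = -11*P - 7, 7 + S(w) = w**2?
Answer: 121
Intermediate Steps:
S(w) = -7 + w**2
g(P) = -7 - 11*P
(g(S(1)) + M)**2 = ((-7 - 11*(-7 + 1**2)) - 48)**2 = ((-7 - 11*(-7 + 1)) - 48)**2 = ((-7 - 11*(-6)) - 48)**2 = ((-7 + 66) - 48)**2 = (59 - 48)**2 = 11**2 = 121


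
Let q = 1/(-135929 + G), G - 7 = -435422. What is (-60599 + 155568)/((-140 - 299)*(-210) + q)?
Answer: 54259968336/52672203359 ≈ 1.0301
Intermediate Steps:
G = -435415 (G = 7 - 435422 = -435415)
q = -1/571344 (q = 1/(-135929 - 435415) = 1/(-571344) = -1/571344 ≈ -1.7503e-6)
(-60599 + 155568)/((-140 - 299)*(-210) + q) = (-60599 + 155568)/((-140 - 299)*(-210) - 1/571344) = 94969/(-439*(-210) - 1/571344) = 94969/(92190 - 1/571344) = 94969/(52672203359/571344) = 94969*(571344/52672203359) = 54259968336/52672203359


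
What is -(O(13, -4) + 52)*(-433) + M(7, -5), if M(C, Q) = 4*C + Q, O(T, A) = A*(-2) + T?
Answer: 31632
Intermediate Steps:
O(T, A) = T - 2*A (O(T, A) = -2*A + T = T - 2*A)
M(C, Q) = Q + 4*C
-(O(13, -4) + 52)*(-433) + M(7, -5) = -((13 - 2*(-4)) + 52)*(-433) + (-5 + 4*7) = -((13 + 8) + 52)*(-433) + (-5 + 28) = -(21 + 52)*(-433) + 23 = -1*73*(-433) + 23 = -73*(-433) + 23 = 31609 + 23 = 31632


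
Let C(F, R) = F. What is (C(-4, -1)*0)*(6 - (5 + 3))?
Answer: 0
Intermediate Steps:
(C(-4, -1)*0)*(6 - (5 + 3)) = (-4*0)*(6 - (5 + 3)) = 0*(6 - 1*8) = 0*(6 - 8) = 0*(-2) = 0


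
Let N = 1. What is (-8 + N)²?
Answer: 49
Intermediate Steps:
(-8 + N)² = (-8 + 1)² = (-7)² = 49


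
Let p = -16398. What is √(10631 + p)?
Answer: I*√5767 ≈ 75.941*I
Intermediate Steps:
√(10631 + p) = √(10631 - 16398) = √(-5767) = I*√5767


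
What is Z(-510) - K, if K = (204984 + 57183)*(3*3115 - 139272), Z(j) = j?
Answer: 34062571299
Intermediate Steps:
K = -34062571809 (K = 262167*(9345 - 139272) = 262167*(-129927) = -34062571809)
Z(-510) - K = -510 - 1*(-34062571809) = -510 + 34062571809 = 34062571299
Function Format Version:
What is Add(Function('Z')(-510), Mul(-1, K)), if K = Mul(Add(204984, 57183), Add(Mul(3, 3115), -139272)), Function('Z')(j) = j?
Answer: 34062571299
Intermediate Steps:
K = -34062571809 (K = Mul(262167, Add(9345, -139272)) = Mul(262167, -129927) = -34062571809)
Add(Function('Z')(-510), Mul(-1, K)) = Add(-510, Mul(-1, -34062571809)) = Add(-510, 34062571809) = 34062571299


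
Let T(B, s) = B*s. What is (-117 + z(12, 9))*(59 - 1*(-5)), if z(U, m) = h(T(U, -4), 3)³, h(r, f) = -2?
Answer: -8000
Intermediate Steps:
z(U, m) = -8 (z(U, m) = (-2)³ = -8)
(-117 + z(12, 9))*(59 - 1*(-5)) = (-117 - 8)*(59 - 1*(-5)) = -125*(59 + 5) = -125*64 = -8000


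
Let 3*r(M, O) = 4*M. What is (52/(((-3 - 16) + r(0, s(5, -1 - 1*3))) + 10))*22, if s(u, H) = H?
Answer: -1144/9 ≈ -127.11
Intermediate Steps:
r(M, O) = 4*M/3 (r(M, O) = (4*M)/3 = 4*M/3)
(52/(((-3 - 16) + r(0, s(5, -1 - 1*3))) + 10))*22 = (52/(((-3 - 16) + (4/3)*0) + 10))*22 = (52/((-19 + 0) + 10))*22 = (52/(-19 + 10))*22 = (52/(-9))*22 = (52*(-⅑))*22 = -52/9*22 = -1144/9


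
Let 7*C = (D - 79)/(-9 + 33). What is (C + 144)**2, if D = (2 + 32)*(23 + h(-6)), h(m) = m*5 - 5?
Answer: 561927025/28224 ≈ 19910.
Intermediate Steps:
h(m) = -5 + 5*m (h(m) = 5*m - 5 = -5 + 5*m)
D = -408 (D = (2 + 32)*(23 + (-5 + 5*(-6))) = 34*(23 + (-5 - 30)) = 34*(23 - 35) = 34*(-12) = -408)
C = -487/168 (C = ((-408 - 79)/(-9 + 33))/7 = (-487/24)/7 = (-487*1/24)/7 = (1/7)*(-487/24) = -487/168 ≈ -2.8988)
(C + 144)**2 = (-487/168 + 144)**2 = (23705/168)**2 = 561927025/28224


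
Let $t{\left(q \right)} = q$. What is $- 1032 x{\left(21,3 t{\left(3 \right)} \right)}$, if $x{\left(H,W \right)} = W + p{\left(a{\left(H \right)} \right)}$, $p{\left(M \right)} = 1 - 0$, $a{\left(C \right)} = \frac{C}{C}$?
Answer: $-10320$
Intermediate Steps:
$a{\left(C \right)} = 1$
$p{\left(M \right)} = 1$ ($p{\left(M \right)} = 1 + 0 = 1$)
$x{\left(H,W \right)} = 1 + W$ ($x{\left(H,W \right)} = W + 1 = 1 + W$)
$- 1032 x{\left(21,3 t{\left(3 \right)} \right)} = - 1032 \left(1 + 3 \cdot 3\right) = - 1032 \left(1 + 9\right) = \left(-1032\right) 10 = -10320$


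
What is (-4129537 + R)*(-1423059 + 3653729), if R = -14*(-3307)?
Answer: -9108358740130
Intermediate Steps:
R = 46298
(-4129537 + R)*(-1423059 + 3653729) = (-4129537 + 46298)*(-1423059 + 3653729) = -4083239*2230670 = -9108358740130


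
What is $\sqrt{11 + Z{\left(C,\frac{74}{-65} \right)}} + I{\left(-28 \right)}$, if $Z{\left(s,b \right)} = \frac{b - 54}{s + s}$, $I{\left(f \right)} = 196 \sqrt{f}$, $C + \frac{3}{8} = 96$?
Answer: $\frac{\sqrt{117713219}}{3315} + 392 i \sqrt{7} \approx 3.2729 + 1037.1 i$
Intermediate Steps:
$C = \frac{765}{8}$ ($C = - \frac{3}{8} + 96 = \frac{765}{8} \approx 95.625$)
$Z{\left(s,b \right)} = \frac{-54 + b}{2 s}$
$\sqrt{11 + Z{\left(C,\frac{74}{-65} \right)}} + I{\left(-28 \right)} = \sqrt{11 + \frac{-54 + \frac{74}{-65}}{2 \cdot \frac{765}{8}}} + 196 \sqrt{-28} = \sqrt{11 + \frac{1}{2} \cdot \frac{8}{765} \left(-54 + 74 \left(- \frac{1}{65}\right)\right)} + 196 \cdot 2 i \sqrt{7} = \sqrt{11 + \frac{1}{2} \cdot \frac{8}{765} \left(-54 - \frac{74}{65}\right)} + 392 i \sqrt{7} = \sqrt{11 + \frac{1}{2} \cdot \frac{8}{765} \left(- \frac{3584}{65}\right)} + 392 i \sqrt{7} = \sqrt{11 - \frac{14336}{49725}} + 392 i \sqrt{7} = \sqrt{\frac{532639}{49725}} + 392 i \sqrt{7} = \frac{\sqrt{117713219}}{3315} + 392 i \sqrt{7}$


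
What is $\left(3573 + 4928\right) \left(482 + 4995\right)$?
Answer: $46559977$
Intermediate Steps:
$\left(3573 + 4928\right) \left(482 + 4995\right) = 8501 \cdot 5477 = 46559977$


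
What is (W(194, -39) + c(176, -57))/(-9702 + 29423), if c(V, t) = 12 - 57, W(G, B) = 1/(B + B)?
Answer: -3511/1538238 ≈ -0.0022825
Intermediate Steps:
W(G, B) = 1/(2*B)
c(V, t) = -45
(W(194, -39) + c(176, -57))/(-9702 + 29423) = ((½)/(-39) - 45)/(-9702 + 29423) = ((½)*(-1/39) - 45)/19721 = (-1/78 - 45)*(1/19721) = -3511/78*1/19721 = -3511/1538238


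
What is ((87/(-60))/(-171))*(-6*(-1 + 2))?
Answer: -29/570 ≈ -0.050877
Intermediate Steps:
((87/(-60))/(-171))*(-6*(-1 + 2)) = ((87*(-1/60))*(-1/171))*(-6*1) = -29/20*(-1/171)*(-6) = (29/3420)*(-6) = -29/570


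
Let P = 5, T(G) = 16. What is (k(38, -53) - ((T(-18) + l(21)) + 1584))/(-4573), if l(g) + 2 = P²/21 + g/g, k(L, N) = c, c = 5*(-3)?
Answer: 33919/96033 ≈ 0.35320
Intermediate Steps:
c = -15
k(L, N) = -15
l(g) = 4/21 (l(g) = -2 + (5²/21 + g/g) = -2 + (25*(1/21) + 1) = -2 + (25/21 + 1) = -2 + 46/21 = 4/21)
(k(38, -53) - ((T(-18) + l(21)) + 1584))/(-4573) = (-15 - ((16 + 4/21) + 1584))/(-4573) = (-15 - (340/21 + 1584))*(-1/4573) = (-15 - 1*33604/21)*(-1/4573) = (-15 - 33604/21)*(-1/4573) = -33919/21*(-1/4573) = 33919/96033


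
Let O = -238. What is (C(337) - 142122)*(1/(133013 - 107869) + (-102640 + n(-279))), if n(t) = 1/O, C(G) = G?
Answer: 888652972427245/61064 ≈ 1.4553e+10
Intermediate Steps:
n(t) = -1/238 (n(t) = 1/(-238) = -1/238)
(C(337) - 142122)*(1/(133013 - 107869) + (-102640 + n(-279))) = (337 - 142122)*(1/(133013 - 107869) + (-102640 - 1/238)) = -141785*(1/25144 - 24428321/238) = -141785*(-43873264499/427448) = 888652972427245/61064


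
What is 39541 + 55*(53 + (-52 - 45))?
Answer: 37121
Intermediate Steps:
39541 + 55*(53 + (-52 - 45)) = 39541 + 55*(53 - 97) = 39541 + 55*(-44) = 39541 - 2420 = 37121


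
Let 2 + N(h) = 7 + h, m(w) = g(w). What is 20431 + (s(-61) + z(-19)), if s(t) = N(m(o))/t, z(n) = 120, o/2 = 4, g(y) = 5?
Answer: 1253601/61 ≈ 20551.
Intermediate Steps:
o = 8 (o = 2*4 = 8)
m(w) = 5
N(h) = 5 + h (N(h) = -2 + (7 + h) = 5 + h)
s(t) = 10/t (s(t) = (5 + 5)/t = 10/t)
20431 + (s(-61) + z(-19)) = 20431 + (10/(-61) + 120) = 20431 + (10*(-1/61) + 120) = 20431 + (-10/61 + 120) = 20431 + 7310/61 = 1253601/61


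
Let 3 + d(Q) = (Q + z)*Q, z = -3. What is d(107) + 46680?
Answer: 57805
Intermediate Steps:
d(Q) = -3 + Q*(-3 + Q) (d(Q) = -3 + (Q - 3)*Q = -3 + (-3 + Q)*Q = -3 + Q*(-3 + Q))
d(107) + 46680 = (-3 + 107² - 3*107) + 46680 = (-3 + 11449 - 321) + 46680 = 11125 + 46680 = 57805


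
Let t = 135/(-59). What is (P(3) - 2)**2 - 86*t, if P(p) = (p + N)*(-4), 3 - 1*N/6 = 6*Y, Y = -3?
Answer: 15842726/59 ≈ 2.6852e+5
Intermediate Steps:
N = 126 (N = 18 - 36*(-3) = 18 - 6*(-18) = 18 + 108 = 126)
P(p) = -504 - 4*p (P(p) = (p + 126)*(-4) = (126 + p)*(-4) = -504 - 4*p)
t = -135/59 (t = 135*(-1/59) = -135/59 ≈ -2.2881)
(P(3) - 2)**2 - 86*t = ((-504 - 4*3) - 2)**2 - 86*(-135/59) = ((-504 - 12) - 2)**2 + 11610/59 = (-516 - 2)**2 + 11610/59 = (-518)**2 + 11610/59 = 268324 + 11610/59 = 15842726/59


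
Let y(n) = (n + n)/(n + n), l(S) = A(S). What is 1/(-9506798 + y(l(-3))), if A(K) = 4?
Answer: -1/9506797 ≈ -1.0519e-7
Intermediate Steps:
l(S) = 4
y(n) = 1 (y(n) = (2*n)/((2*n)) = (2*n)*(1/(2*n)) = 1)
1/(-9506798 + y(l(-3))) = 1/(-9506798 + 1) = 1/(-9506797) = -1/9506797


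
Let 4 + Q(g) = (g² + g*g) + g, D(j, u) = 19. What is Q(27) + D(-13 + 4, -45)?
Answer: 1500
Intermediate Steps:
Q(g) = -4 + g + 2*g² (Q(g) = -4 + ((g² + g*g) + g) = -4 + ((g² + g²) + g) = -4 + (2*g² + g) = -4 + (g + 2*g²) = -4 + g + 2*g²)
Q(27) + D(-13 + 4, -45) = (-4 + 27 + 2*27²) + 19 = (-4 + 27 + 2*729) + 19 = (-4 + 27 + 1458) + 19 = 1481 + 19 = 1500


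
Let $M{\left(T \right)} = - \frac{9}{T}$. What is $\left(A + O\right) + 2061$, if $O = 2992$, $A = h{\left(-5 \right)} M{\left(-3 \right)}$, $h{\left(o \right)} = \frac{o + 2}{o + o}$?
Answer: $\frac{50539}{10} \approx 5053.9$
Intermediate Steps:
$h{\left(o \right)} = \frac{2 + o}{2 o}$
$A = \frac{9}{10}$ ($A = \frac{2 - 5}{2 \left(-5\right)} \left(- \frac{9}{-3}\right) = \frac{1}{2} \left(- \frac{1}{5}\right) \left(-3\right) \left(\left(-9\right) \left(- \frac{1}{3}\right)\right) = \frac{3}{10} \cdot 3 = \frac{9}{10} \approx 0.9$)
$\left(A + O\right) + 2061 = \left(\frac{9}{10} + 2992\right) + 2061 = \frac{29929}{10} + 2061 = \frac{50539}{10}$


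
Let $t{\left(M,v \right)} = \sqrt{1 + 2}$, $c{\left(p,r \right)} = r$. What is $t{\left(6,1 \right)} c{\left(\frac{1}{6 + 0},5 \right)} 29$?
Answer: $145 \sqrt{3} \approx 251.15$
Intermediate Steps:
$t{\left(M,v \right)} = \sqrt{3}$
$t{\left(6,1 \right)} c{\left(\frac{1}{6 + 0},5 \right)} 29 = \sqrt{3} \cdot 5 \cdot 29 = 5 \sqrt{3} \cdot 29 = 145 \sqrt{3}$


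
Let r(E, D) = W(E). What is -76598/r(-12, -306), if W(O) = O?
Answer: 38299/6 ≈ 6383.2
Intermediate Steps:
r(E, D) = E
-76598/r(-12, -306) = -76598/(-12) = -76598*(-1/12) = 38299/6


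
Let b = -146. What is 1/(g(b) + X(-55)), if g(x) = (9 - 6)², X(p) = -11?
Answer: -½ ≈ -0.50000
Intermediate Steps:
g(x) = 9 (g(x) = 3² = 9)
1/(g(b) + X(-55)) = 1/(9 - 11) = 1/(-2) = -½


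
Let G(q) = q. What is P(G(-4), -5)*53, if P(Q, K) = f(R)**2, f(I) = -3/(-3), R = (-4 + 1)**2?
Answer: 53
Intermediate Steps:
R = 9 (R = (-3)**2 = 9)
f(I) = 1 (f(I) = -3*(-1/3) = 1)
P(Q, K) = 1 (P(Q, K) = 1**2 = 1)
P(G(-4), -5)*53 = 1*53 = 53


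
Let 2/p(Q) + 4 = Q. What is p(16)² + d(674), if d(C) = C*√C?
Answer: 1/36 + 674*√674 ≈ 17498.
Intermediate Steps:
d(C) = C^(3/2)
p(Q) = 2/(-4 + Q)
p(16)² + d(674) = (2/(-4 + 16))² + 674^(3/2) = (2/12)² + 674*√674 = (2*(1/12))² + 674*√674 = (⅙)² + 674*√674 = 1/36 + 674*√674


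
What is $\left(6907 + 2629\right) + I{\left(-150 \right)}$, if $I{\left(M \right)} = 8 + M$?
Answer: $9394$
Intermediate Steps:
$\left(6907 + 2629\right) + I{\left(-150 \right)} = \left(6907 + 2629\right) + \left(8 - 150\right) = 9536 - 142 = 9394$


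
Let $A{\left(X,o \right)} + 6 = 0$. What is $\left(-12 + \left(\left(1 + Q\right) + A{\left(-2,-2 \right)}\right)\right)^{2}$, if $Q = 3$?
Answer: $196$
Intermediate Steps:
$A{\left(X,o \right)} = -6$ ($A{\left(X,o \right)} = -6 + 0 = -6$)
$\left(-12 + \left(\left(1 + Q\right) + A{\left(-2,-2 \right)}\right)\right)^{2} = \left(-12 + \left(\left(1 + 3\right) - 6\right)\right)^{2} = \left(-12 + \left(4 - 6\right)\right)^{2} = \left(-12 - 2\right)^{2} = \left(-14\right)^{2} = 196$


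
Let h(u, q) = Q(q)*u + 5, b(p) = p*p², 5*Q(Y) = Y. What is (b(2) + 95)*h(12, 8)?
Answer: 12463/5 ≈ 2492.6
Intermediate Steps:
Q(Y) = Y/5
b(p) = p³
h(u, q) = 5 + q*u/5 (h(u, q) = (q/5)*u + 5 = q*u/5 + 5 = 5 + q*u/5)
(b(2) + 95)*h(12, 8) = (2³ + 95)*(5 + (⅕)*8*12) = (8 + 95)*(5 + 96/5) = 103*(121/5) = 12463/5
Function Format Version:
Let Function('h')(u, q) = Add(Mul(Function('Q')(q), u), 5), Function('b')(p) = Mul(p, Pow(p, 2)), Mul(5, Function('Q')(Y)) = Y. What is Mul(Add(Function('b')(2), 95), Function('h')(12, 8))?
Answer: Rational(12463, 5) ≈ 2492.6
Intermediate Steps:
Function('Q')(Y) = Mul(Rational(1, 5), Y)
Function('b')(p) = Pow(p, 3)
Function('h')(u, q) = Add(5, Mul(Rational(1, 5), q, u)) (Function('h')(u, q) = Add(Mul(Mul(Rational(1, 5), q), u), 5) = Add(Mul(Rational(1, 5), q, u), 5) = Add(5, Mul(Rational(1, 5), q, u)))
Mul(Add(Function('b')(2), 95), Function('h')(12, 8)) = Mul(Add(Pow(2, 3), 95), Add(5, Mul(Rational(1, 5), 8, 12))) = Mul(Add(8, 95), Add(5, Rational(96, 5))) = Mul(103, Rational(121, 5)) = Rational(12463, 5)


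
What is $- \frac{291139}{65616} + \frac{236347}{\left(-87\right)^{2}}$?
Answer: $\frac{4434837887}{165549168} \approx 26.789$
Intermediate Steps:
$- \frac{291139}{65616} + \frac{236347}{\left(-87\right)^{2}} = \left(-291139\right) \frac{1}{65616} + \frac{236347}{7569} = - \frac{291139}{65616} + 236347 \cdot \frac{1}{7569} = - \frac{291139}{65616} + \frac{236347}{7569} = \frac{4434837887}{165549168}$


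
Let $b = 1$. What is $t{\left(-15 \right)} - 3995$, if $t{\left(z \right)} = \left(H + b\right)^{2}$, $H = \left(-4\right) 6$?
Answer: $-3466$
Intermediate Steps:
$H = -24$
$t{\left(z \right)} = 529$ ($t{\left(z \right)} = \left(-24 + 1\right)^{2} = \left(-23\right)^{2} = 529$)
$t{\left(-15 \right)} - 3995 = 529 - 3995 = -3466$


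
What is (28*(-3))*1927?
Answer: -161868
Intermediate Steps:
(28*(-3))*1927 = -84*1927 = -161868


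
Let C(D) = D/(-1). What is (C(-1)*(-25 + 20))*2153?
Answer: -10765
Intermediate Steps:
C(D) = -D (C(D) = D*(-1) = -D)
(C(-1)*(-25 + 20))*2153 = ((-1*(-1))*(-25 + 20))*2153 = (1*(-5))*2153 = -5*2153 = -10765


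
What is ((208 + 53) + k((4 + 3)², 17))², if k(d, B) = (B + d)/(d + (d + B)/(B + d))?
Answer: 43007364/625 ≈ 68812.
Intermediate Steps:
k(d, B) = (B + d)/(1 + d) (k(d, B) = (B + d)/(d + (B + d)/(B + d)) = (B + d)/(d + 1) = (B + d)/(1 + d))
((208 + 53) + k((4 + 3)², 17))² = ((208 + 53) + (17 + (4 + 3)²)/(1 + (4 + 3)²))² = (261 + (17 + 7²)/(1 + 7²))² = (261 + (17 + 49)/(1 + 49))² = (261 + 66/50)² = (261 + (1/50)*66)² = (261 + 33/25)² = (6558/25)² = 43007364/625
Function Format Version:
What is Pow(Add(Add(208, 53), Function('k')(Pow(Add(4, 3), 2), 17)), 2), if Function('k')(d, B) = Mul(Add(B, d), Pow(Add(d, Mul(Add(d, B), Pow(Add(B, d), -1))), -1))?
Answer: Rational(43007364, 625) ≈ 68812.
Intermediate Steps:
Function('k')(d, B) = Mul(Pow(Add(1, d), -1), Add(B, d)) (Function('k')(d, B) = Mul(Add(B, d), Pow(Add(d, Mul(Add(B, d), Pow(Add(B, d), -1))), -1)) = Mul(Add(B, d), Pow(Add(d, 1), -1)) = Mul(Add(B, d), Pow(Add(1, d), -1)) = Mul(Pow(Add(1, d), -1), Add(B, d)))
Pow(Add(Add(208, 53), Function('k')(Pow(Add(4, 3), 2), 17)), 2) = Pow(Add(Add(208, 53), Mul(Pow(Add(1, Pow(Add(4, 3), 2)), -1), Add(17, Pow(Add(4, 3), 2)))), 2) = Pow(Add(261, Mul(Pow(Add(1, Pow(7, 2)), -1), Add(17, Pow(7, 2)))), 2) = Pow(Add(261, Mul(Pow(Add(1, 49), -1), Add(17, 49))), 2) = Pow(Add(261, Mul(Pow(50, -1), 66)), 2) = Pow(Add(261, Mul(Rational(1, 50), 66)), 2) = Pow(Add(261, Rational(33, 25)), 2) = Pow(Rational(6558, 25), 2) = Rational(43007364, 625)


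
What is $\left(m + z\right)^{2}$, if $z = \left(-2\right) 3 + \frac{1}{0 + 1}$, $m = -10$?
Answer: $225$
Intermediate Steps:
$z = -5$ ($z = -6 + 1^{-1} = -6 + 1 = -5$)
$\left(m + z\right)^{2} = \left(-10 - 5\right)^{2} = \left(-15\right)^{2} = 225$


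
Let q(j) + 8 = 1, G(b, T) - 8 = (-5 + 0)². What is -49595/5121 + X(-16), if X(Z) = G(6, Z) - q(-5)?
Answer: 155245/5121 ≈ 30.315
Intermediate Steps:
G(b, T) = 33 (G(b, T) = 8 + (-5 + 0)² = 8 + (-5)² = 8 + 25 = 33)
q(j) = -7 (q(j) = -8 + 1 = -7)
X(Z) = 40 (X(Z) = 33 - 1*(-7) = 33 + 7 = 40)
-49595/5121 + X(-16) = -49595/5121 + 40 = 155245/5121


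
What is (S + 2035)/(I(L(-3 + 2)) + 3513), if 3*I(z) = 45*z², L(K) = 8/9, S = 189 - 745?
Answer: 39933/95171 ≈ 0.41959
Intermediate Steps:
S = -556
L(K) = 8/9 (L(K) = 8*(⅑) = 8/9)
I(z) = 15*z² (I(z) = (45*z²)/3 = 15*z²)
(S + 2035)/(I(L(-3 + 2)) + 3513) = (-556 + 2035)/(15*(8/9)² + 3513) = 1479/(15*(64/81) + 3513) = 1479/(320/27 + 3513) = 1479/(95171/27) = 1479*(27/95171) = 39933/95171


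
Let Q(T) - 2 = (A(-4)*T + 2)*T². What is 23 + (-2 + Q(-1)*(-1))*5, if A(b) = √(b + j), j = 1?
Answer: -7 + 5*I*√3 ≈ -7.0 + 8.6602*I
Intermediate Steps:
A(b) = √(1 + b) (A(b) = √(b + 1) = √(1 + b))
Q(T) = 2 + T²*(2 + I*T*√3) (Q(T) = 2 + (√(1 - 4)*T + 2)*T² = 2 + (√(-3)*T + 2)*T² = 2 + ((I*√3)*T + 2)*T² = 2 + (I*T*√3 + 2)*T² = 2 + (2 + I*T*√3)*T² = 2 + T²*(2 + I*T*√3))
23 + (-2 + Q(-1)*(-1))*5 = 23 + (-2 + (2 + 2*(-1)² + I*√3*(-1)³)*(-1))*5 = 23 + (-2 + (2 + 2*1 + I*√3*(-1))*(-1))*5 = 23 + (-2 + (2 + 2 - I*√3)*(-1))*5 = 23 + (-2 + (4 - I*√3)*(-1))*5 = 23 + (-2 + (-4 + I*√3))*5 = 23 + (-6 + I*√3)*5 = 23 + (-30 + 5*I*√3) = -7 + 5*I*√3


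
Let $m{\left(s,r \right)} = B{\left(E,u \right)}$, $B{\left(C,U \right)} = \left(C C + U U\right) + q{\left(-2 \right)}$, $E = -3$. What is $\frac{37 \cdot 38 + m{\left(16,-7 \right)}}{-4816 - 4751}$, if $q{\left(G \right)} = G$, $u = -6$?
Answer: $- \frac{161}{1063} \approx -0.15146$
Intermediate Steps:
$B{\left(C,U \right)} = -2 + C^{2} + U^{2}$ ($B{\left(C,U \right)} = \left(C C + U U\right) - 2 = \left(C^{2} + U^{2}\right) - 2 = -2 + C^{2} + U^{2}$)
$m{\left(s,r \right)} = 43$ ($m{\left(s,r \right)} = -2 + \left(-3\right)^{2} + \left(-6\right)^{2} = -2 + 9 + 36 = 43$)
$\frac{37 \cdot 38 + m{\left(16,-7 \right)}}{-4816 - 4751} = \frac{37 \cdot 38 + 43}{-4816 - 4751} = \frac{1406 + 43}{-9567} = 1449 \left(- \frac{1}{9567}\right) = - \frac{161}{1063}$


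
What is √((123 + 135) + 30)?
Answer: 12*√2 ≈ 16.971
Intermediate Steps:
√((123 + 135) + 30) = √(258 + 30) = √288 = 12*√2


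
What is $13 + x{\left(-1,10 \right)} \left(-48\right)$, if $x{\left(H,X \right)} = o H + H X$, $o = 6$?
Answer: $781$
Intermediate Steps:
$x{\left(H,X \right)} = 6 H + H X$
$13 + x{\left(-1,10 \right)} \left(-48\right) = 13 + - (6 + 10) \left(-48\right) = 13 + \left(-1\right) 16 \left(-48\right) = 13 - -768 = 13 + 768 = 781$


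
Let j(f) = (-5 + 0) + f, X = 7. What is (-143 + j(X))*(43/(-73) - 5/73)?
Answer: 6768/73 ≈ 92.712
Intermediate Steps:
j(f) = -5 + f
(-143 + j(X))*(43/(-73) - 5/73) = (-143 + (-5 + 7))*(43/(-73) - 5/73) = (-143 + 2)*(43*(-1/73) - 5*1/73) = -141*(-43/73 - 5/73) = -141*(-48/73) = 6768/73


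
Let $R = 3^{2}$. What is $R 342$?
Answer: $3078$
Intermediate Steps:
$R = 9$
$R 342 = 9 \cdot 342 = 3078$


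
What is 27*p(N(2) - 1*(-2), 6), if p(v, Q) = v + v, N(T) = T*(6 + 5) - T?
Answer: 1188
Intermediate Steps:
N(T) = 10*T (N(T) = T*11 - T = 11*T - T = 10*T)
p(v, Q) = 2*v
27*p(N(2) - 1*(-2), 6) = 27*(2*(10*2 - 1*(-2))) = 27*(2*(20 + 2)) = 27*(2*22) = 27*44 = 1188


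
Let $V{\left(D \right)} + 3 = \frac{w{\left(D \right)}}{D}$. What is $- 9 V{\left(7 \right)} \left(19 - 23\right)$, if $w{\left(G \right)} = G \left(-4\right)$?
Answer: $-252$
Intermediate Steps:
$w{\left(G \right)} = - 4 G$
$V{\left(D \right)} = -7$ ($V{\left(D \right)} = -3 + \frac{\left(-4\right) D}{D} = -3 - 4 = -7$)
$- 9 V{\left(7 \right)} \left(19 - 23\right) = \left(-9\right) \left(-7\right) \left(19 - 23\right) = 63 \left(19 - 23\right) = 63 \left(-4\right) = -252$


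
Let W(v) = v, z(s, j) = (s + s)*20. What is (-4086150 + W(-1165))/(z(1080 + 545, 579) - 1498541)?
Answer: 4087315/1433541 ≈ 2.8512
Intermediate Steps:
z(s, j) = 40*s (z(s, j) = (2*s)*20 = 40*s)
(-4086150 + W(-1165))/(z(1080 + 545, 579) - 1498541) = (-4086150 - 1165)/(40*(1080 + 545) - 1498541) = -4087315/(40*1625 - 1498541) = -4087315/(65000 - 1498541) = -4087315/(-1433541) = -4087315*(-1/1433541) = 4087315/1433541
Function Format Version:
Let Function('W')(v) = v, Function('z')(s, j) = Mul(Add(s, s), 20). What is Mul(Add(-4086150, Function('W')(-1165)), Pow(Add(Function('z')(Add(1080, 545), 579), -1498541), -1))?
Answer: Rational(4087315, 1433541) ≈ 2.8512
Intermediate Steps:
Function('z')(s, j) = Mul(40, s) (Function('z')(s, j) = Mul(Mul(2, s), 20) = Mul(40, s))
Mul(Add(-4086150, Function('W')(-1165)), Pow(Add(Function('z')(Add(1080, 545), 579), -1498541), -1)) = Mul(Add(-4086150, -1165), Pow(Add(Mul(40, Add(1080, 545)), -1498541), -1)) = Mul(-4087315, Pow(Add(Mul(40, 1625), -1498541), -1)) = Mul(-4087315, Pow(Add(65000, -1498541), -1)) = Mul(-4087315, Pow(-1433541, -1)) = Mul(-4087315, Rational(-1, 1433541)) = Rational(4087315, 1433541)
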